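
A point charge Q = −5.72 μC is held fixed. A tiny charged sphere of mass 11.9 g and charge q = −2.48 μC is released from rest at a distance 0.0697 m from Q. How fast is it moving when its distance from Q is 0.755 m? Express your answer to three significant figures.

16.7 m/s

Only the electrostatic force acts, so mechanical energy is conserved: ½mv² = U₁ − U₂ = kQq(1/r₁ − 1/r₂).
U₁ − U₂ = (8.99×10⁹ N·m²/C²)(-5.72×10⁻⁶ C)(-2.48×10⁻⁶ C)(1/0.0697 − 1/0.755) = 1.66 J.
v = √(2·1.66/0.0119) = 16.7 m/s.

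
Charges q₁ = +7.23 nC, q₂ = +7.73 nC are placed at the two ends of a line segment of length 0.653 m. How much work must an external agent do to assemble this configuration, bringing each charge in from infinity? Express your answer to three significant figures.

7.69×10⁻⁷ J

The work to assemble the configuration equals its total potential energy, U = Σ kqᵢqⱼ/rᵢⱼ over all pairs.
The separation is r = 0.653 m.
U = (7.69×10⁻⁷) = 7.69×10⁻⁷ J.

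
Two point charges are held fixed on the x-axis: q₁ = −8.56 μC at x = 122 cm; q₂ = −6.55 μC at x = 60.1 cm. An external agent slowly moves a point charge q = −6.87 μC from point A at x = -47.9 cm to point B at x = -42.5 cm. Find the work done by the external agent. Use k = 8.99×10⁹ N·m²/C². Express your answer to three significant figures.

For quasistatic motion the external work equals the change in potential energy: W_ext = qΔV = q(V_B − V_A).
At A: distances to the source charges are 1.70 m, 1.08 m; V_A = Σ kqᵢ/rᵢ = -9.98×10⁴ V.
At B: distances to the source charges are 1.65 m, 1.03 m; V_B = Σ kqᵢ/rᵢ = -1.04×10⁵ V.
ΔV = V_B − V_A = -4360 V.
W_ext = qΔV = (-6.87×10⁻⁶ C)(-4360 V) = 0.0299 J.

0.0299 J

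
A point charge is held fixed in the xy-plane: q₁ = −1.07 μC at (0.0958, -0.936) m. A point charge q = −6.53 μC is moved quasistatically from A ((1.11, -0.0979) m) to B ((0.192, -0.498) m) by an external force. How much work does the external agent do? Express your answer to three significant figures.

0.0923 J

For quasistatic motion the external work equals the change in potential energy: W_ext = qΔV = q(V_B − V_A).
At A: distance to the source charge is 1.32 m; V_A = kq₁/r = -7310 V.
At B: distance to the source charge is 0.448 m; V_B = kq₁/r = -2.15×10⁴ V.
ΔV = V_B − V_A = -1.41×10⁴ V.
W_ext = qΔV = (-6.53×10⁻⁶ C)(-1.41×10⁴ V) = 0.0923 J.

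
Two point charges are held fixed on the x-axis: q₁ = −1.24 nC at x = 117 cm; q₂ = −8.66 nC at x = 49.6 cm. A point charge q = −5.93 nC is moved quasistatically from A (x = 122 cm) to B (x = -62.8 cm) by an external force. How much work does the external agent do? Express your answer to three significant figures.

For quasistatic motion the external work equals the change in potential energy: W_ext = qΔV = q(V_B − V_A).
At A: distances to the source charges are 0.0500 m, 0.724 m; V_A = Σ kqᵢ/rᵢ = -330 V.
At B: distances to the source charges are 1.80 m, 1.12 m; V_B = Σ kqᵢ/rᵢ = -75.5 V.
ΔV = V_B − V_A = 255 V.
W_ext = qΔV = (-5.93×10⁻⁹ C)(255 V) = -1.51×10⁻⁶ J.

-1.51×10⁻⁶ J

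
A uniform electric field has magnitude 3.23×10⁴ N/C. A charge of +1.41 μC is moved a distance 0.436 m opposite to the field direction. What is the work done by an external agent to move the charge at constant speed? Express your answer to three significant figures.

0.0199 J

The potential change for a displacement 0.436 m opposite to the field direction is ΔV = +Ed = 1.41×10⁴ V.
W_ext = qΔV = 0.0199 J.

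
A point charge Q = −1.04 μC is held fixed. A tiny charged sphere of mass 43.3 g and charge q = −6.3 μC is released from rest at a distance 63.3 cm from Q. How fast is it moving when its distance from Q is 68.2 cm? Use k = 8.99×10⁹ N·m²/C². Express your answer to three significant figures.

Only the electrostatic force acts, so mechanical energy is conserved: ½mv² = U₁ − U₂ = kQq(1/r₁ − 1/r₂).
U₁ − U₂ = (8.99×10⁹ N·m²/C²)(-1.04×10⁻⁶ C)(-6.30×10⁻⁶ C)(1/0.633 − 1/0.682) = 6.69×10⁻³ J.
v = √(2·6.69×10⁻³/0.0433) = 0.556 m/s.

0.556 m/s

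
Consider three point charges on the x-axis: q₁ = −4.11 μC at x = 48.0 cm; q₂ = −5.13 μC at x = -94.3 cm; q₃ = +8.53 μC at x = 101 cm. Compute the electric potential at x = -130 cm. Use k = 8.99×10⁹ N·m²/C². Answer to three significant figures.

Electric potential is a scalar, so the contributions from each charge add algebraically: V = Σ kqᵢ/rᵢ.
Distances from the field point to each charge: r₁ = 1.78 m, r₂ = 0.357 m, r₃ = 2.31 m.
V = k[(-4.11×10⁻⁶)/(1.78) + (-5.13×10⁻⁶)/(0.357) + (8.53×10⁻⁶)/(2.31)] = -1.17×10⁵ V.

-1.17×10⁵ V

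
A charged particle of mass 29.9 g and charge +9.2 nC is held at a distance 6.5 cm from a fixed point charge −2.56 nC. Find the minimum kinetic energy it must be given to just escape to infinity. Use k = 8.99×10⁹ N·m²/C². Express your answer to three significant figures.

3.26×10⁻⁶ J

To just escape, total mechanical energy must reach zero at infinity: ½mv²_min + U = 0, so ½mv²_min = −U = |kQq|/r.
|U| = |kQq|/r = (8.99×10⁹ N·m²/C²)(2.56×10⁻⁹)(9.20×10⁻⁹)/(0.0650) = 3.26×10⁻⁶ J.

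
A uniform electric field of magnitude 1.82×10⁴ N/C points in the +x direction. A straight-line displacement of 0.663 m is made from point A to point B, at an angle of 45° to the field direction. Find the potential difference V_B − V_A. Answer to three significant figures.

-8530 V

Only the component of displacement along E changes the potential: ΔV = −E·d·cosθ.
ΔV = −(1.82×10⁴ V/m)(0.663 m)cos45° = -8530 V.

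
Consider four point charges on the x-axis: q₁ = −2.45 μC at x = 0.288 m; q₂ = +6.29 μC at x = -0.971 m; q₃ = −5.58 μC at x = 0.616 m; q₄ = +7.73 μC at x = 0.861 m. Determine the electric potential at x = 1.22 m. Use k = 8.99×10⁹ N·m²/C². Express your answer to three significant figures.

Electric potential is a scalar, so the contributions from each charge add algebraically: V = Σ kqᵢ/rᵢ.
Distances from the field point to each charge: r₁ = 0.932 m, r₂ = 2.19 m, r₃ = 0.604 m, r₄ = 0.359 m.
V = k[(-2.45×10⁻⁶)/(0.932) + (6.29×10⁻⁶)/(2.19) + (-5.58×10⁻⁶)/(0.604) + (7.73×10⁻⁶)/(0.359)] = 1.13×10⁵ V.

1.13×10⁵ V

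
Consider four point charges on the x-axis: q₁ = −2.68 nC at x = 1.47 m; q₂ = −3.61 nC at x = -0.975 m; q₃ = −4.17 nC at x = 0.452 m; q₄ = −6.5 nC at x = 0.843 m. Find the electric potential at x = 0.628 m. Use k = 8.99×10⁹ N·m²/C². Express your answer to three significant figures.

Electric potential is a scalar, so the contributions from each charge add algebraically: V = Σ kqᵢ/rᵢ.
Distances from the field point to each charge: r₁ = 0.842 m, r₂ = 1.60 m, r₃ = 0.176 m, r₄ = 0.215 m.
V = k[(-2.68×10⁻⁹)/(0.842) + (-3.61×10⁻⁹)/(1.60) + (-4.17×10⁻⁹)/(0.176) + (-6.50×10⁻⁹)/(0.215)] = -534 V.

-534 V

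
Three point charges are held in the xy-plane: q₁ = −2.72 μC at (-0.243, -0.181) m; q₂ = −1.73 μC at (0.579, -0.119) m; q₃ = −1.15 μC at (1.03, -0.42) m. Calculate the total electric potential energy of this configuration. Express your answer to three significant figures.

0.106 J

The assembly work is the sum of pairwise potential energies, U = Σ_{i<j} kqᵢqⱼ/rᵢⱼ.
Pair separations: r₁₂ = 0.824 m, r₁₃ = 1.30 m, r₂₃ = 0.542 m.
U = (0.0513) + (0.0217) + (0.0330) = 0.106 J.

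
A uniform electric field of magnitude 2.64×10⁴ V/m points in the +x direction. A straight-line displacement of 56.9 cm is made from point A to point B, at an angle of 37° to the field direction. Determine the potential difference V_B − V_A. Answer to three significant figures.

-1.20×10⁴ V

Only the component of displacement along E changes the potential: ΔV = −E·d·cosθ.
ΔV = −(2.64×10⁴ V/m)(0.569 m)cos37° = -1.20×10⁴ V.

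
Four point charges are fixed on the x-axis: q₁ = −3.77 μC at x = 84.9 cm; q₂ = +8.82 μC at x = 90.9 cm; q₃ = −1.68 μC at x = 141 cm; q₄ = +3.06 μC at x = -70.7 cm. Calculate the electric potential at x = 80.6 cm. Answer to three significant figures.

Electric potential is a scalar, so the contributions from each charge add algebraically: V = Σ kqᵢ/rᵢ.
Distances from the field point to each charge: r₁ = 0.0430 m, r₂ = 0.103 m, r₃ = 0.604 m, r₄ = 1.51 m.
V = k[(-3.77×10⁻⁶)/(0.0430) + (8.82×10⁻⁶)/(0.103) + (-1.68×10⁻⁶)/(0.604) + (3.06×10⁻⁶)/(1.51)] = -2.52×10⁴ V.

-2.52×10⁴ V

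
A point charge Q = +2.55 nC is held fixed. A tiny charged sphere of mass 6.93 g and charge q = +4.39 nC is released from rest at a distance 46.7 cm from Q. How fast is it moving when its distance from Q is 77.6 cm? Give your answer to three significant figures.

4.98×10⁻³ m/s

Only the electrostatic force acts, so mechanical energy is conserved: ½mv² = U₁ − U₂ = kQq(1/r₁ − 1/r₂).
U₁ − U₂ = (8.99×10⁹ N·m²/C²)(2.55×10⁻⁹ C)(4.39×10⁻⁹ C)(1/0.467 − 1/0.776) = 8.58×10⁻⁸ J.
v = √(2·8.58×10⁻⁸/6.93×10⁻³) = 4.98×10⁻³ m/s.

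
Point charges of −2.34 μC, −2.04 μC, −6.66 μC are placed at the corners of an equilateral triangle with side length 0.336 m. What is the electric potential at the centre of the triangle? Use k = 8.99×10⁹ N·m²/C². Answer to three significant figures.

-5.12×10⁵ V

The total potential is the scalar sum of each charge's contribution, V = Σ kqᵢ/rᵢ.
The distance from each vertex to the centroid is a/√3 = 0.194 m.
V = k[(-2.34×10⁻⁶)/(0.194) + (-2.04×10⁻⁶)/(0.194) + (-6.66×10⁻⁶)/(0.194)] = -5.12×10⁵ V.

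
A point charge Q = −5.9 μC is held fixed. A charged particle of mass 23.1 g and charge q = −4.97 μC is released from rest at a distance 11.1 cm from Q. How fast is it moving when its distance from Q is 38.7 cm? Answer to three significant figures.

Only the electrostatic force acts, so mechanical energy is conserved: ½mv² = U₁ − U₂ = kQq(1/r₁ − 1/r₂).
U₁ − U₂ = (8.99×10⁹ N·m²/C²)(-5.90×10⁻⁶ C)(-4.97×10⁻⁶ C)(1/0.111 − 1/0.387) = 1.69 J.
v = √(2·1.69/0.0231) = 12.1 m/s.

12.1 m/s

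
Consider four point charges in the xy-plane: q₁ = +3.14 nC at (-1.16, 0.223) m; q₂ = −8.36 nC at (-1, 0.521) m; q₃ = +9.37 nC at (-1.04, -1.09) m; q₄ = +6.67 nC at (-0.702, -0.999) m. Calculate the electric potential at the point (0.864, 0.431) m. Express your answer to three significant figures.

36.4 V

Electric potential is a scalar, so the contributions from each charge add algebraically: V = Σ kqᵢ/rᵢ.
Distances from the field point to each charge: r₁ = 2.03 m, r₂ = 1.87 m, r₃ = 2.44 m, r₄ = 2.12 m.
V = k[(3.14×10⁻⁹)/(2.03) + (-8.36×10⁻⁹)/(1.87) + (9.37×10⁻⁹)/(2.44) + (6.67×10⁻⁹)/(2.12)] = 36.4 V.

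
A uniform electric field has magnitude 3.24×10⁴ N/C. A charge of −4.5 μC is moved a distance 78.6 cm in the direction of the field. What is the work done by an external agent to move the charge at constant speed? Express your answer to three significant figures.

The potential change for a displacement 78.6 cm in the direction of the field is ΔV = −Ed = -2.55×10⁴ V.
W_ext = qΔV = 0.115 J.

0.115 J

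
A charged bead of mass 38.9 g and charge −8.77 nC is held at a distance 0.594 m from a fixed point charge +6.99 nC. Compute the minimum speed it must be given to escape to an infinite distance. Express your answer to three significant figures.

6.91×10⁻³ m/s

To just escape, total mechanical energy must reach zero at infinity: ½mv²_min + U = 0, so ½mv²_min = −U = |kQq|/r.
|U| = |kQq|/r = (8.99×10⁹ N·m²/C²)(6.99×10⁻⁹)(8.77×10⁻⁹)/(0.594) = 9.28×10⁻⁷ J.
v_min = √(2|U|/m) = √(2·9.28×10⁻⁷/0.0389) = 6.91×10⁻³ m/s.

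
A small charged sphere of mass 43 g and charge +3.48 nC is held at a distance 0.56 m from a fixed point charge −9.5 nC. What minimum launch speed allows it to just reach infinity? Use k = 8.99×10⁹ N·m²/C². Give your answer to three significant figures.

4.97×10⁻³ m/s

To just escape, total mechanical energy must reach zero at infinity: ½mv²_min + U = 0, so ½mv²_min = −U = |kQq|/r.
|U| = |kQq|/r = (8.99×10⁹ N·m²/C²)(9.50×10⁻⁹)(3.48×10⁻⁹)/(0.560) = 5.31×10⁻⁷ J.
v_min = √(2|U|/m) = √(2·5.31×10⁻⁷/0.0430) = 4.97×10⁻³ m/s.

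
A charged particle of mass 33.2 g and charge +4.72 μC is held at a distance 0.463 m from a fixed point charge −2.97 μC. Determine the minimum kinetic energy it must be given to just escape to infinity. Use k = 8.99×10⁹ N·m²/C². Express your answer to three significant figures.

To just escape, total mechanical energy must reach zero at infinity: ½mv²_min + U = 0, so ½mv²_min = −U = |kQq|/r.
|U| = |kQq|/r = (8.99×10⁹ N·m²/C²)(2.97×10⁻⁶)(4.72×10⁻⁶)/(0.463) = 0.272 J.

0.272 J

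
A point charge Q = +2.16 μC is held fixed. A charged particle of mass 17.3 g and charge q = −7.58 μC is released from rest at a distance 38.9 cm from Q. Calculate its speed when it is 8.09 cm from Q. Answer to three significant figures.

Only the electrostatic force acts, so mechanical energy is conserved: ½mv² = U₁ − U₂ = kQq(1/r₁ − 1/r₂).
U₁ − U₂ = (8.99×10⁹ N·m²/C²)(2.16×10⁻⁶ C)(-7.58×10⁻⁶ C)(1/0.389 − 1/0.0809) = 1.44 J.
v = √(2·1.44/0.0173) = 12.9 m/s.

12.9 m/s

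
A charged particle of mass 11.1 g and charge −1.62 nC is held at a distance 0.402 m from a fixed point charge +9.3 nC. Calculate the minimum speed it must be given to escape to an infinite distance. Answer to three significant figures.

To just escape, total mechanical energy must reach zero at infinity: ½mv²_min + U = 0, so ½mv²_min = −U = |kQq|/r.
|U| = |kQq|/r = (8.99×10⁹ N·m²/C²)(9.30×10⁻⁹)(1.62×10⁻⁹)/(0.402) = 3.37×10⁻⁷ J.
v_min = √(2|U|/m) = √(2·3.37×10⁻⁷/0.0111) = 7.79×10⁻³ m/s.

7.79×10⁻³ m/s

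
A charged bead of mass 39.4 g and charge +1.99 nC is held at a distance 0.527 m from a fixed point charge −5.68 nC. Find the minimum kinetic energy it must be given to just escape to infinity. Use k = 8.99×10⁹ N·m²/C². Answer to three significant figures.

1.93×10⁻⁷ J

To just escape, total mechanical energy must reach zero at infinity: ½mv²_min + U = 0, so ½mv²_min = −U = |kQq|/r.
|U| = |kQq|/r = (8.99×10⁹ N·m²/C²)(5.68×10⁻⁹)(1.99×10⁻⁹)/(0.527) = 1.93×10⁻⁷ J.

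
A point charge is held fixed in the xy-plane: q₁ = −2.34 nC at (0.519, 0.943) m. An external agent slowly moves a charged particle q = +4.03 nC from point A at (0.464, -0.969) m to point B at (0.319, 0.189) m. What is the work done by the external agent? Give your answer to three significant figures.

For quasistatic motion the external work equals the change in potential energy: W_ext = qΔV = q(V_B − V_A).
At A: distance to the source charge is 1.91 m; V_A = kq₁/r = -11.0 V.
At B: distance to the source charge is 0.780 m; V_B = kq₁/r = -27.0 V.
ΔV = V_B − V_A = -16.0 V.
W_ext = qΔV = (4.03×10⁻⁹ C)(-16.0 V) = -6.44×10⁻⁸ J.

-6.44×10⁻⁸ J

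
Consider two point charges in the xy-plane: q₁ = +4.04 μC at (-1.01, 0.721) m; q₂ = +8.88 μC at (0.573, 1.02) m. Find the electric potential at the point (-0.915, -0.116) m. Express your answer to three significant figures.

The total potential is the scalar sum of each charge's contribution, V = Σ kqᵢ/rᵢ.
Distances from the field point to each charge: r₁ = 0.842 m, r₂ = 1.87 m.
V = k[(4.04×10⁻⁶)/(0.842) + (8.88×10⁻⁶)/(1.87)] = 8.58×10⁴ V.

8.58×10⁴ V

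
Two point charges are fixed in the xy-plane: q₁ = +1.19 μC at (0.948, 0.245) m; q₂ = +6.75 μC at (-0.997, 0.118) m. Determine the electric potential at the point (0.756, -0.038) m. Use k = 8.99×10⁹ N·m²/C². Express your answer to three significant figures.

Electric potential is a scalar, so the contributions from each charge add algebraically: V = Σ kqᵢ/rᵢ.
Distances from the field point to each charge: r₁ = 0.342 m, r₂ = 1.76 m.
V = k[(1.19×10⁻⁶)/(0.342) + (6.75×10⁻⁶)/(1.76)] = 6.58×10⁴ V.

6.58×10⁴ V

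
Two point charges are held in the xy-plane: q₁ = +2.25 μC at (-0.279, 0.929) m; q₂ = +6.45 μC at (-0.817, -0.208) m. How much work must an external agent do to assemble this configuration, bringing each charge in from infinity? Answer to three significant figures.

0.104 J

The work to assemble the configuration equals its total potential energy, U = Σ kqᵢqⱼ/rᵢⱼ over all pairs.
Pair separations: r₁₂ = 1.26 m.
U = (0.104) = 0.104 J.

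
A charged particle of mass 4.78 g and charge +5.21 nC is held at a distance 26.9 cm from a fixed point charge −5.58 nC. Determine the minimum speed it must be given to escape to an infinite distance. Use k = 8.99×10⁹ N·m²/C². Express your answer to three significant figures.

To just escape, total mechanical energy must reach zero at infinity: ½mv²_min + U = 0, so ½mv²_min = −U = |kQq|/r.
|U| = |kQq|/r = (8.99×10⁹ N·m²/C²)(5.58×10⁻⁹)(5.21×10⁻⁹)/(0.269) = 9.72×10⁻⁷ J.
v_min = √(2|U|/m) = √(2·9.72×10⁻⁷/4.78×10⁻³) = 0.0202 m/s.

0.0202 m/s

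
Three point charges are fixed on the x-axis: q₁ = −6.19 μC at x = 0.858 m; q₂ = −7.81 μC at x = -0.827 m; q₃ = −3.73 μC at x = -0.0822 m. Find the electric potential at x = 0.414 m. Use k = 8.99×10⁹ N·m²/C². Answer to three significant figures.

-2.49×10⁵ V

Electric potential is a scalar, so the contributions from each charge add algebraically: V = Σ kqᵢ/rᵢ.
Distances from the field point to each charge: r₁ = 0.444 m, r₂ = 1.24 m, r₃ = 0.496 m.
V = k[(-6.19×10⁻⁶)/(0.444) + (-7.81×10⁻⁶)/(1.24) + (-3.73×10⁻⁶)/(0.496)] = -2.49×10⁵ V.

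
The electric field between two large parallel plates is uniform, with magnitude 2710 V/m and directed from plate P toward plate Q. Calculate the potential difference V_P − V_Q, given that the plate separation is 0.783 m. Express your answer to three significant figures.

2120 V

In a uniform field, potential decreases in the direction of E: ΔV = −E·d for a displacement d parallel to E.
Going from Q to P is a displacement of 0.783 m opposite to the field, so V_P − V_Q = +Ed = 2120 V.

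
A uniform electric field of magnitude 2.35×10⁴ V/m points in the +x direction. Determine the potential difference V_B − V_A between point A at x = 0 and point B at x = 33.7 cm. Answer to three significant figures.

-7920 V

In a uniform field, potential decreases in the direction of E: V_B − V_A = −E·Δx.
V_B − V_A = −(2.35×10⁴ V/m)(0.337 m) = -7920 V.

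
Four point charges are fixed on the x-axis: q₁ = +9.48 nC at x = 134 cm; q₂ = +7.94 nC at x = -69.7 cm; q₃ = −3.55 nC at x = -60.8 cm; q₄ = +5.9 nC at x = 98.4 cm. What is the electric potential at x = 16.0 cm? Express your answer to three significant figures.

178 V

The total potential is the scalar sum of each charge's contribution, V = Σ kqᵢ/rᵢ.
Distances from the field point to each charge: r₁ = 1.18 m, r₂ = 0.857 m, r₃ = 0.768 m, r₄ = 0.824 m.
V = k[(9.48×10⁻⁹)/(1.18) + (7.94×10⁻⁹)/(0.857) + (-3.55×10⁻⁹)/(0.768) + (5.90×10⁻⁹)/(0.824)] = 178 V.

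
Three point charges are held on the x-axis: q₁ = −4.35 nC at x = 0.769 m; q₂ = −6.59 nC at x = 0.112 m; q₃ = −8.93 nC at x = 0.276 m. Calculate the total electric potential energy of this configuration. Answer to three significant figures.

4.33×10⁻⁶ J

The assembly work is the sum of pairwise potential energies, U = Σ_{i<j} kqᵢqⱼ/rᵢⱼ.
Pair separations: r₁₂ = 0.657 m, r₁₃ = 0.493 m, r₂₃ = 0.164 m.
U = (3.92×10⁻⁷) + (7.08×10⁻⁷) + (3.23×10⁻⁶) = 4.33×10⁻⁶ J.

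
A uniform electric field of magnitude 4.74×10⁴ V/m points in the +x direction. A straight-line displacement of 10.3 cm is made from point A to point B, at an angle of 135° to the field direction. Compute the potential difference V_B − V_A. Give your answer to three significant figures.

Only the component of displacement along E changes the potential: ΔV = −E·d·cosθ.
ΔV = −(4.74×10⁴ V/m)(0.103 m)cos135° = 3450 V.

3450 V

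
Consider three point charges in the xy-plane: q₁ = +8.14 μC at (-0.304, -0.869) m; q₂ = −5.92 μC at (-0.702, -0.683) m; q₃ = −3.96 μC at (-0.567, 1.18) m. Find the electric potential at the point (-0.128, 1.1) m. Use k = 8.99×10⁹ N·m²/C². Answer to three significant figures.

Electric potential is a scalar, so the contributions from each charge add algebraically: V = Σ kqᵢ/rᵢ.
Distances from the field point to each charge: r₁ = 1.98 m, r₂ = 1.87 m, r₃ = 0.446 m.
V = k[(8.14×10⁻⁶)/(1.98) + (-5.92×10⁻⁶)/(1.87) + (-3.96×10⁻⁶)/(0.446)] = -7.12×10⁴ V.

-7.12×10⁴ V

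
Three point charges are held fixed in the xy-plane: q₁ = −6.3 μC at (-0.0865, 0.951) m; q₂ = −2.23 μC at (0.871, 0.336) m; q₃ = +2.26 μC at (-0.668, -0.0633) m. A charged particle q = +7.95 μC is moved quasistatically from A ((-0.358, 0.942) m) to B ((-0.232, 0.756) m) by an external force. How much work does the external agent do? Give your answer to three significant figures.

For quasistatic motion the external work equals the change in potential energy: W_ext = qΔV = q(V_B − V_A).
At A: distances to the source charges are 0.272 m, 1.37 m, 1.05 m; V_A = Σ kqᵢ/rᵢ = -2.04×10⁵ V.
At B: distances to the source charges are 0.243 m, 1.18 m, 0.928 m; V_B = Σ kqᵢ/rᵢ = -2.28×10⁵ V.
ΔV = V_B − V_A = -2.41×10⁴ V.
W_ext = qΔV = (7.95×10⁻⁶ C)(-2.41×10⁴ V) = -0.191 J.

-0.191 J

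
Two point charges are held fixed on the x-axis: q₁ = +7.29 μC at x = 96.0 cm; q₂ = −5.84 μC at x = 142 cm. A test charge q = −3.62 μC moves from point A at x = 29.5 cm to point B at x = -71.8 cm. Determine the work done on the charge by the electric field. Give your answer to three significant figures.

-0.135 J

The work done by the electric force is W_field = −ΔU = −q(V_B − V_A) = q(V_A − V_B).
At A: distances to the source charges are 0.665 m, 1.12 m; V_A = Σ kqᵢ/rᵢ = 5.19×10⁴ V.
At B: distances to the source charges are 1.68 m, 2.14 m; V_B = Σ kqᵢ/rᵢ = 1.45×10⁴ V.
ΔV = V_B − V_A = -3.74×10⁴ V.
W_field = −qΔV = −(-3.62×10⁻⁶ C)(-3.74×10⁴ V) = -0.135 J.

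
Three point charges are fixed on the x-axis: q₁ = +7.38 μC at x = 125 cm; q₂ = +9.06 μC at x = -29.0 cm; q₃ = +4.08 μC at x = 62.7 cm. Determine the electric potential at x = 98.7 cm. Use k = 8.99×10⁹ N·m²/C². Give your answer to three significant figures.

4.18×10⁵ V

Electric potential is a scalar, so the contributions from each charge add algebraically: V = Σ kqᵢ/rᵢ.
Distances from the field point to each charge: r₁ = 0.263 m, r₂ = 1.28 m, r₃ = 0.360 m.
V = k[(7.38×10⁻⁶)/(0.263) + (9.06×10⁻⁶)/(1.28) + (4.08×10⁻⁶)/(0.360)] = 4.18×10⁵ V.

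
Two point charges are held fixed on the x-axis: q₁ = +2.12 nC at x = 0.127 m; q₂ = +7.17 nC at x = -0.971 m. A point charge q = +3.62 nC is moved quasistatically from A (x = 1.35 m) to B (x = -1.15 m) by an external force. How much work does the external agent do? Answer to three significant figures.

1.20×10⁻⁶ J

For quasistatic motion the external work equals the change in potential energy: W_ext = qΔV = q(V_B − V_A).
At A: distances to the source charges are 1.22 m, 2.32 m; V_A = Σ kqᵢ/rᵢ = 43.4 V.
At B: distances to the source charges are 1.28 m, 0.179 m; V_B = Σ kqᵢ/rᵢ = 375 V.
ΔV = V_B − V_A = 332 V.
W_ext = qΔV = (3.62×10⁻⁹ C)(332 V) = 1.20×10⁻⁶ J.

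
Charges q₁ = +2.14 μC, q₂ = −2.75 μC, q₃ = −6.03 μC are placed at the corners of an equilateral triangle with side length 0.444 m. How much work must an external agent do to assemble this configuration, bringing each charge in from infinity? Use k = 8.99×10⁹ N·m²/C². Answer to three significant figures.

The assembly work is the sum of pairwise potential energies, U = Σ_{i<j} kqᵢqⱼ/rᵢⱼ.
All three pair separations equal the side length, 0.444 m.
U = (-0.119) + (-0.261) + (0.336) = -0.0447 J.

-0.0447 J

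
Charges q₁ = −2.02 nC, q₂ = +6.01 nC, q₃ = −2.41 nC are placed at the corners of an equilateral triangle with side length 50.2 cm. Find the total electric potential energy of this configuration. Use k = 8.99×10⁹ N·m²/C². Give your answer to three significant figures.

The work to assemble the configuration equals its total potential energy, U = Σ kqᵢqⱼ/rᵢⱼ over all pairs.
All three pair separations equal the side length, 0.502 m.
U = (-2.17×10⁻⁷) + (8.72×10⁻⁸) + (-2.59×10⁻⁷) = -3.90×10⁻⁷ J.

-3.90×10⁻⁷ J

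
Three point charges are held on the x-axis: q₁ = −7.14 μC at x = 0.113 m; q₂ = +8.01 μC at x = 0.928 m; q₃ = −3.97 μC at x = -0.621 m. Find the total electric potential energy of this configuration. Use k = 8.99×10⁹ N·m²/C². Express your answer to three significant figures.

The assembly work is the sum of pairwise potential energies, U = Σ_{i<j} kqᵢqⱼ/rᵢⱼ.
Pair separations: r₁₂ = 0.815 m, r₁₃ = 0.734 m, r₂₃ = 1.55 m.
U = (-0.631) + (0.347) + (-0.185) = -0.468 J.

-0.468 J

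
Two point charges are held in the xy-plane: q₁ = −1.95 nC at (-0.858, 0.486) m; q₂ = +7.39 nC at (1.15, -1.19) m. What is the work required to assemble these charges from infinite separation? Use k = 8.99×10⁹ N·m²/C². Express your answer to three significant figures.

The work to assemble the configuration equals its total potential energy, U = Σ kqᵢqⱼ/rᵢⱼ over all pairs.
Pair separations: r₁₂ = 2.62 m.
U = (-4.95×10⁻⁸) = -4.95×10⁻⁸ J.

-4.95×10⁻⁸ J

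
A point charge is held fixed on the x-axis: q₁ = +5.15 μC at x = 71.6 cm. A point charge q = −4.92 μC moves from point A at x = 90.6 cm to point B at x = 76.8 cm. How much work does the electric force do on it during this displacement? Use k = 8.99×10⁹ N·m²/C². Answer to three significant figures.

3.18 J

The work done by the electric force is W_field = −ΔU = −q(V_B − V_A) = q(V_A − V_B).
At A: distance to the source charge is 0.190 m; V_A = kq₁/r = 2.44×10⁵ V.
At B: distance to the source charge is 0.0520 m; V_B = kq₁/r = 8.90×10⁵ V.
ΔV = V_B − V_A = 6.47×10⁵ V.
W_field = −qΔV = −(-4.92×10⁻⁶ C)(6.47×10⁵ V) = 3.18 J.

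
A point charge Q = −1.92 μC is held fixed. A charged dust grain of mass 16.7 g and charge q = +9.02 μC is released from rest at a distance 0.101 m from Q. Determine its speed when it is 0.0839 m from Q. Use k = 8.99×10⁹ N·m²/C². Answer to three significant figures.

6.13 m/s

Only the electrostatic force acts, so mechanical energy is conserved: ½mv² = U₁ − U₂ = kQq(1/r₁ − 1/r₂).
U₁ − U₂ = (8.99×10⁹ N·m²/C²)(-1.92×10⁻⁶ C)(9.02×10⁻⁶ C)(1/0.101 − 1/0.0839) = 0.314 J.
v = √(2·0.314/0.0167) = 6.13 m/s.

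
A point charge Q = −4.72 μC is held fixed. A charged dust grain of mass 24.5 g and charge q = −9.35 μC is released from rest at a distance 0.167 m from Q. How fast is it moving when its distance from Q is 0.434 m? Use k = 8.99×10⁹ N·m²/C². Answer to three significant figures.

Only the electrostatic force acts, so mechanical energy is conserved: ½mv² = U₁ − U₂ = kQq(1/r₁ − 1/r₂).
U₁ − U₂ = (8.99×10⁹ N·m²/C²)(-4.72×10⁻⁶ C)(-9.35×10⁻⁶ C)(1/0.167 − 1/0.434) = 1.46 J.
v = √(2·1.46/0.0245) = 10.9 m/s.

10.9 m/s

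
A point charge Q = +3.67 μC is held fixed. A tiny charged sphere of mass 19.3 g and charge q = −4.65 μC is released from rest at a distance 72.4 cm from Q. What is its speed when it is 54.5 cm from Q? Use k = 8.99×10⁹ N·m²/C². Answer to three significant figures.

2.69 m/s

Only the electrostatic force acts, so mechanical energy is conserved: ½mv² = U₁ − U₂ = kQq(1/r₁ − 1/r₂).
U₁ − U₂ = (8.99×10⁹ N·m²/C²)(3.67×10⁻⁶ C)(-4.65×10⁻⁶ C)(1/0.724 − 1/0.545) = 0.0696 J.
v = √(2·0.0696/0.0193) = 2.69 m/s.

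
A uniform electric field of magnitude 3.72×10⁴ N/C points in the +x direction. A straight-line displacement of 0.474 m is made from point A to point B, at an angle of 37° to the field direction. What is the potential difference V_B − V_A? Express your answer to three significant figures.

-1.41×10⁴ V

Only the component of displacement along E changes the potential: ΔV = −E·d·cosθ.
ΔV = −(3.72×10⁴ V/m)(0.474 m)cos37° = -1.41×10⁴ V.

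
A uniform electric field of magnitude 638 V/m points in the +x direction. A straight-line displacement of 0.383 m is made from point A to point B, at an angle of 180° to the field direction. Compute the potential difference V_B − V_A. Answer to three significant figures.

244 V

Only the component of displacement along E changes the potential: ΔV = −E·d·cosθ.
ΔV = −(638 V/m)(0.383 m)cos180° = 244 V.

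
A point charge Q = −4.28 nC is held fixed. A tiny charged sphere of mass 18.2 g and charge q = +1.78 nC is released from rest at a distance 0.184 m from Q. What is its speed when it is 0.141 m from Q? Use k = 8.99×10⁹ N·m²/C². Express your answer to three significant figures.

Only the electrostatic force acts, so mechanical energy is conserved: ½mv² = U₁ − U₂ = kQq(1/r₁ − 1/r₂).
U₁ − U₂ = (8.99×10⁹ N·m²/C²)(-4.28×10⁻⁹ C)(1.78×10⁻⁹ C)(1/0.184 − 1/0.141) = 1.14×10⁻⁷ J.
v = √(2·1.14×10⁻⁷/0.0182) = 3.53×10⁻³ m/s.

3.53×10⁻³ m/s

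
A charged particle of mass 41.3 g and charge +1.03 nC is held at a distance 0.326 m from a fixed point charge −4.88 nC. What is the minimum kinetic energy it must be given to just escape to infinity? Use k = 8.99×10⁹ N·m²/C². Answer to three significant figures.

1.39×10⁻⁷ J

To just escape, total mechanical energy must reach zero at infinity: ½mv²_min + U = 0, so ½mv²_min = −U = |kQq|/r.
|U| = |kQq|/r = (8.99×10⁹ N·m²/C²)(4.88×10⁻⁹)(1.03×10⁻⁹)/(0.326) = 1.39×10⁻⁷ J.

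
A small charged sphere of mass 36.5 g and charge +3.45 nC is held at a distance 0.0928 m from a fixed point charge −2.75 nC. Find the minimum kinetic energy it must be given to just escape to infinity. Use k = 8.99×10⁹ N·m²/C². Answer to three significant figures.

9.19×10⁻⁷ J

To just escape, total mechanical energy must reach zero at infinity: ½mv²_min + U = 0, so ½mv²_min = −U = |kQq|/r.
|U| = |kQq|/r = (8.99×10⁹ N·m²/C²)(2.75×10⁻⁹)(3.45×10⁻⁹)/(0.0928) = 9.19×10⁻⁷ J.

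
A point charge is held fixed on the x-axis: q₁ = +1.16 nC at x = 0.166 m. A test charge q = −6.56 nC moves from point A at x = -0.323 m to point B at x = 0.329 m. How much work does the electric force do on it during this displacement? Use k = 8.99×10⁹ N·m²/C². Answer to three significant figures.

The work done by the electric force is W_field = −ΔU = −q(V_B − V_A) = q(V_A − V_B).
At A: distance to the source charge is 0.489 m; V_A = kq₁/r = 21.3 V.
At B: distance to the source charge is 0.163 m; V_B = kq₁/r = 64.0 V.
ΔV = V_B − V_A = 42.7 V.
W_field = −qΔV = −(-6.56×10⁻⁹ C)(42.7 V) = 2.80×10⁻⁷ J.

2.80×10⁻⁷ J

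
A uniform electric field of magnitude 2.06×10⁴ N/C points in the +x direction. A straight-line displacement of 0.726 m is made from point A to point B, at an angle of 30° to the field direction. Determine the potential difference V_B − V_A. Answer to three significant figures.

-1.30×10⁴ V

Only the component of displacement along E changes the potential: ΔV = −E·d·cosθ.
ΔV = −(2.06×10⁴ V/m)(0.726 m)cos30° = -1.30×10⁴ V.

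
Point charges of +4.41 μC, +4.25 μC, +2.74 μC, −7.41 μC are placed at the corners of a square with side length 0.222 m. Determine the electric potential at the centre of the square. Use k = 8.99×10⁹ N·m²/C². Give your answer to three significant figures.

2.29×10⁵ V

The total potential is the scalar sum of each charge's contribution, V = Σ kqᵢ/rᵢ.
The distance from each corner to the centre is a√2/2 = 0.157 m.
V = k[(4.41×10⁻⁶)/(0.157) + (4.25×10⁻⁶)/(0.157) + (2.74×10⁻⁶)/(0.157) + (-7.41×10⁻⁶)/(0.157)] = 2.29×10⁵ V.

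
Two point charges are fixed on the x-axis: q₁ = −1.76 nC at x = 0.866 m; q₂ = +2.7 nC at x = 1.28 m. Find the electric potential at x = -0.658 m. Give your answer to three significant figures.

Electric potential is a scalar, so the contributions from each charge add algebraically: V = Σ kqᵢ/rᵢ.
Distances from the field point to each charge: r₁ = 1.52 m, r₂ = 1.94 m.
V = k[(-1.76×10⁻⁹)/(1.52) + (2.70×10⁻⁹)/(1.94)] = 2.14 V.

2.14 V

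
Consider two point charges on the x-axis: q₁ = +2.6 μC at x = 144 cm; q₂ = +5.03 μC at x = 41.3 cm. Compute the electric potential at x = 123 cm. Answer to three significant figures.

1.67×10⁵ V

The total potential is the scalar sum of each charge's contribution, V = Σ kqᵢ/rᵢ.
Distances from the field point to each charge: r₁ = 0.210 m, r₂ = 0.817 m.
V = k[(2.60×10⁻⁶)/(0.210) + (5.03×10⁻⁶)/(0.817)] = 1.67×10⁵ V.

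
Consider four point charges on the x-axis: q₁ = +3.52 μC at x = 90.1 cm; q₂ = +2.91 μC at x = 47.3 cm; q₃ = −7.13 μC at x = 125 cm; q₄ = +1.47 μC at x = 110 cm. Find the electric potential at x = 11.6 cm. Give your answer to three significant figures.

The total potential is the scalar sum of each charge's contribution, V = Σ kqᵢ/rᵢ.
Distances from the field point to each charge: r₁ = 0.785 m, r₂ = 0.357 m, r₃ = 1.13 m, r₄ = 0.984 m.
V = k[(3.52×10⁻⁶)/(0.785) + (2.91×10⁻⁶)/(0.357) + (-7.13×10⁻⁶)/(1.13) + (1.47×10⁻⁶)/(0.984)] = 7.05×10⁴ V.

7.05×10⁴ V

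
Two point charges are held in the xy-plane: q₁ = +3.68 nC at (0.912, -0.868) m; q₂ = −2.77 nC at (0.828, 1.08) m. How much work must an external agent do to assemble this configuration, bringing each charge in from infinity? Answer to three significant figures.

-4.70×10⁻⁸ J

The work to assemble the configuration equals its total potential energy, U = Σ kqᵢqⱼ/rᵢⱼ over all pairs.
Pair separations: r₁₂ = 1.95 m.
U = (-4.70×10⁻⁸) = -4.70×10⁻⁸ J.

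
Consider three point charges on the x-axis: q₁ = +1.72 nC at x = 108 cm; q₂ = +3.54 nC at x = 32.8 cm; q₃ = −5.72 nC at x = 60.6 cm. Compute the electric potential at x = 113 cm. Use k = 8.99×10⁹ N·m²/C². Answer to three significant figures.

Electric potential is a scalar, so the contributions from each charge add algebraically: V = Σ kqᵢ/rᵢ.
Distances from the field point to each charge: r₁ = 0.0500 m, r₂ = 0.802 m, r₃ = 0.524 m.
V = k[(1.72×10⁻⁹)/(0.0500) + (3.54×10⁻⁹)/(0.802) + (-5.72×10⁻⁹)/(0.524)] = 251 V.

251 V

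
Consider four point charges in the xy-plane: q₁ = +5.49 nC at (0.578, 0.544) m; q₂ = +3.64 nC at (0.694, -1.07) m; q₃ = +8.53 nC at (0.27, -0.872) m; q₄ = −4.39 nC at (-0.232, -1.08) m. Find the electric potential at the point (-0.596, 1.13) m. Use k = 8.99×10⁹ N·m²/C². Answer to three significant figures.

68.0 V

The total potential is the scalar sum of each charge's contribution, V = Σ kqᵢ/rᵢ.
Distances from the field point to each charge: r₁ = 1.31 m, r₂ = 2.55 m, r₃ = 2.18 m, r₄ = 2.24 m.
V = k[(5.49×10⁻⁹)/(1.31) + (3.64×10⁻⁹)/(2.55) + (8.53×10⁻⁹)/(2.18) + (-4.39×10⁻⁹)/(2.24)] = 68.0 V.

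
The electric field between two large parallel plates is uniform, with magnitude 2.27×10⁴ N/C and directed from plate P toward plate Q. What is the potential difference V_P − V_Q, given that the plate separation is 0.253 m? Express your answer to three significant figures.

In a uniform field, potential decreases in the direction of E: ΔV = −E·d for a displacement d parallel to E.
Going from Q to P is a displacement of 0.253 m opposite to the field, so V_P − V_Q = +Ed = 5740 V.

5740 V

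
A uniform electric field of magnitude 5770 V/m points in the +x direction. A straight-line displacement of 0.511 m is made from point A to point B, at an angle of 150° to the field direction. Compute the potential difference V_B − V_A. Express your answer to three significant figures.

Only the component of displacement along E changes the potential: ΔV = −E·d·cosθ.
ΔV = −(5770 V/m)(0.511 m)cos150° = 2550 V.

2550 V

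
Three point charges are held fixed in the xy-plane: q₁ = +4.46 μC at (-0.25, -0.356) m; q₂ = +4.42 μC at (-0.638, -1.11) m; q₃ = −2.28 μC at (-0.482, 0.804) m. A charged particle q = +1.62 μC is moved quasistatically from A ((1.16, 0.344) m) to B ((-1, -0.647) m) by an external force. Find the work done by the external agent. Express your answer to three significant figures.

For quasistatic motion the external work equals the change in potential energy: W_ext = qΔV = q(V_B − V_A).
At A: distances to the source charges are 1.57 m, 2.31 m, 1.71 m; V_A = Σ kqᵢ/rᵢ = 3.06×10⁴ V.
At B: distances to the source charges are 0.804 m, 0.588 m, 1.54 m; V_B = Σ kqᵢ/rᵢ = 1.04×10⁵ V.
ΔV = V_B − V_A = 7.35×10⁴ V.
W_ext = qΔV = (1.62×10⁻⁶ C)(7.35×10⁴ V) = 0.119 J.

0.119 J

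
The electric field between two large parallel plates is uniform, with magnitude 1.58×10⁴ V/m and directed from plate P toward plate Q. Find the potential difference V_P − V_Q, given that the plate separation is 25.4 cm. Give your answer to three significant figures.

4010 V

In a uniform field, potential decreases in the direction of E: ΔV = −E·d for a displacement d parallel to E.
Going from Q to P is a displacement of 25.4 cm opposite to the field, so V_P − V_Q = +Ed = 4010 V.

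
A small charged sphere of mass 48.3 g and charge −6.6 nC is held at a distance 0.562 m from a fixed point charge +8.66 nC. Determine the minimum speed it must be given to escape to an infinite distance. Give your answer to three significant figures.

To just escape, total mechanical energy must reach zero at infinity: ½mv²_min + U = 0, so ½mv²_min = −U = |kQq|/r.
|U| = |kQq|/r = (8.99×10⁹ N·m²/C²)(8.66×10⁻⁹)(6.60×10⁻⁹)/(0.562) = 9.14×10⁻⁷ J.
v_min = √(2|U|/m) = √(2·9.14×10⁻⁷/0.0483) = 6.15×10⁻³ m/s.

6.15×10⁻³ m/s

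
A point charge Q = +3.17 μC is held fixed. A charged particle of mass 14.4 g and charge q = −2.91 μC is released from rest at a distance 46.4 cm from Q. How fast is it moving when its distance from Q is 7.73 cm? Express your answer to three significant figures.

Only the electrostatic force acts, so mechanical energy is conserved: ½mv² = U₁ − U₂ = kQq(1/r₁ − 1/r₂).
U₁ − U₂ = (8.99×10⁹ N·m²/C²)(3.17×10⁻⁶ C)(-2.91×10⁻⁶ C)(1/0.464 − 1/0.0773) = 0.894 J.
v = √(2·0.894/0.0144) = 11.1 m/s.

11.1 m/s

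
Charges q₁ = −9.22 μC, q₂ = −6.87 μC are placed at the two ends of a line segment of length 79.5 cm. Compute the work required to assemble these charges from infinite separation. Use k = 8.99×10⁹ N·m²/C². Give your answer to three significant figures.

The work to assemble the configuration equals its total potential energy, U = Σ kqᵢqⱼ/rᵢⱼ over all pairs.
The separation is r = 0.795 m.
U = (0.716) = 0.716 J.

0.716 J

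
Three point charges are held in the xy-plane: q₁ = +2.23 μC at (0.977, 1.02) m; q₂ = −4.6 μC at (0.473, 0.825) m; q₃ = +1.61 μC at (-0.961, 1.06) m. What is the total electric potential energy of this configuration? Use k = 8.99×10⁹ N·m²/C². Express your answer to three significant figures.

-0.200 J

The assembly work is the sum of pairwise potential energies, U = Σ_{i<j} kqᵢqⱼ/rᵢⱼ.
Pair separations: r₁₂ = 0.540 m, r₁₃ = 1.94 m, r₂₃ = 1.45 m.
U = (-0.171) + (0.0167) + (-0.0458) = -0.200 J.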